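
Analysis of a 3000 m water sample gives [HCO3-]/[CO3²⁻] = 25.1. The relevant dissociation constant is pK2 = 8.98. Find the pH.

pH = 7.58

From K2 = [H⁺][CO3²⁻]/[HCO3-]:  pH = pK2 − log₁₀([HCO3-]/[CO3²⁻])
log₁₀(25.1) = +1.400
pH = 8.98 − (+1.400) = 7.58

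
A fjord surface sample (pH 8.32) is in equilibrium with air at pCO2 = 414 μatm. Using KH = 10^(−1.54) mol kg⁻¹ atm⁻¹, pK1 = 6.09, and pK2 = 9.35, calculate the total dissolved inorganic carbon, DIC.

[CO2*] = KH · pCO2 = 10^(−1.54) × 414×10^-6 = 1.194×10^-5 mol/kg
α₀ = 1/(1 + K1/[H⁺] + K1K2/[H⁺]²) = 1/(1 + 10^+2.23 + 10^+1.20) = 0.005357
DIC = [CO2*]/α₀ = 1.194×10^-5 / 0.005357 = 2.23 mmol/kg

DIC = 2.23 mmol/kg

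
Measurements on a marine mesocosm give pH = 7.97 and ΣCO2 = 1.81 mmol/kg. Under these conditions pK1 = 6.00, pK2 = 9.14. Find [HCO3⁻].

[HCO3⁻] = 1.68 mmol/kg

α₁ = 1 / (1 + [H⁺]/K1 + K2/[H⁺]) = 1 / (1 + 10^-1.97 + 10^-1.17)
   = 1 / (1 + 0.010715 + 0.067608) = 1/1.0783 = 0.9274
[HCO3⁻] = α₁ × DIC = 0.9274 × 1.81 = 1.68 mmol/kg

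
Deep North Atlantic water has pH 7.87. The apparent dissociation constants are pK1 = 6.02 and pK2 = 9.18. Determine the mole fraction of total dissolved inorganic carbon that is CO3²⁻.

α₂ = 0.0461

α₂ = 1 / (1 + [H⁺]/K2 + [H⁺]²/(K1K2)) = 1 / (1 + 10^+1.31 + 10^-0.54)
   = 1 / (1 + 20.417 + 0.28840) = 1/21.706 = 0.04607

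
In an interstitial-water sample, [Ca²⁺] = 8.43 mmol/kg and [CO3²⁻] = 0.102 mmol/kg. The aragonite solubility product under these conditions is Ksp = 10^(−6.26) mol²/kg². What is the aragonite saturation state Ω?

Ω = 1.56

Ksp = 10^(−6.26) = 5.495×10^-7
Ω = [Ca²⁺][CO3²⁻]/Ksp = (8.43×10^-3)(0.102×10^-3) / 5.495×10^-7 = 1.56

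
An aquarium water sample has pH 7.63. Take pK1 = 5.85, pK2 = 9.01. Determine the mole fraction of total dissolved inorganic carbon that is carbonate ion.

α₂ = 0.0394

α₂ = 1 / (1 + [H⁺]/K2 + [H⁺]²/(K1K2)) = 1 / (1 + 10^+1.38 + 10^-0.40)
   = 1 / (1 + 23.988 + 0.39811) = 1/25.386 = 0.03939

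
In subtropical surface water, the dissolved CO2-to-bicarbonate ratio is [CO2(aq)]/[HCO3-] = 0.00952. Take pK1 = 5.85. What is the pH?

From K1 = [H⁺][HCO3-]/[CO2(aq)]:  pH = pK1 − log₁₀([CO2(aq)]/[HCO3-])
log₁₀(0.00952) = -2.021
pH = 5.85 − (-2.021) = 7.87

pH = 7.87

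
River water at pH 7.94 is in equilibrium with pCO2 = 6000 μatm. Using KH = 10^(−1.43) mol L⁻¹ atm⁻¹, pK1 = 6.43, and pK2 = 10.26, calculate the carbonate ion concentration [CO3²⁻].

[CO3²⁻] = 0.0345 mmol/L

[CO2*] = KH · pCO2 = 10^(−1.43) × 6000×10^-6 = 2.229×10^-4 mol/L
α₀ = 1/(1 + K1/[H⁺] + K1K2/[H⁺]²) = 1/(1 + 10^+1.51 + 10^-0.81) = 0.02984
DIC = [CO2*]/α₀ = 2.229×10^-4 / 0.02984 = 7.471 mmol/L
[CO3²⁻] = α₂·DIC; α₂ = 0.004621, so [CO3²⁻] = 0.004621 × 7.471 = 0.0345 mmol/L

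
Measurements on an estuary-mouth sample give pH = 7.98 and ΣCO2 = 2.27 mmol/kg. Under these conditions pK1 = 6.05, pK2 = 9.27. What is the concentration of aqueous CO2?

[CO2*] = 0.0251 mmol/kg

α₀ = 1 / (1 + K1/[H⁺] + K1K2/[H⁺]²) = 1 / (1 + 10^+1.93 + 10^+0.64)
   = 1 / (1 + 85.114 + 4.3652) = 1/90.479 = 0.01105
[CO2*] = α₀ × DIC = 0.01105 × 2.27 = 0.0251 mmol/kg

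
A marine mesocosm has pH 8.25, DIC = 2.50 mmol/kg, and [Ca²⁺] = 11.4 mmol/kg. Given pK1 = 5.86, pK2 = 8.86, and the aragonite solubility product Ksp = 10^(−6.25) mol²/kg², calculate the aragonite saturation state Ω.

Ω = 9.96

α₂ = 1 / (1 + [H⁺]/K2 + [H⁺]²/(K1K2)) = 1 / (1 + 10^+0.61 + 10^-1.78)
   = 1 / (1 + 4.0738 + 0.016596) = 1/5.0904 = 0.1964
[CO3²⁻] = α₂ × DIC = 0.1964 × 2.50 = 0.4911 mmol/kg
Ksp = 10^(−6.25) = 5.623×10^-7
Ω = [Ca²⁺][CO3²⁻]/Ksp = (11.4×10^-3)(4.911×10^-4) / 5.623×10^-7 = 9.96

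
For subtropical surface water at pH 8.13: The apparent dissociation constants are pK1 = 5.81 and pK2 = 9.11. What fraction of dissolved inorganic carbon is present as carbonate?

α₂ = 1 / (1 + [H⁺]/K2 + [H⁺]²/(K1K2)) = 1 / (1 + 10^+0.98 + 10^-1.34)
   = 1 / (1 + 9.5499 + 0.045709) = 1/10.596 = 0.09438

α₂ = 0.0944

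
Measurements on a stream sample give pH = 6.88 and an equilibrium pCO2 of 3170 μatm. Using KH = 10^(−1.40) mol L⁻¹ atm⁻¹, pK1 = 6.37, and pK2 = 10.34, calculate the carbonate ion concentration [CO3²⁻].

[CO3²⁻] = 0.142 μmol/L

[CO2*] = KH · pCO2 = 10^(−1.40) × 3170×10^-6 = 1.262×10^-4 mol/L
α₀ = 1/(1 + K1/[H⁺] + K1K2/[H⁺]²) = 1/(1 + 10^+0.51 + 10^-2.95) = 0.2360
DIC = [CO2*]/α₀ = 1.262×10^-4 / 0.2360 = 0.5347 mmol/L
[CO3²⁻] = α₂·DIC; α₂ = 0.0002648, so [CO3²⁻] = 0.0002648 × 0.5347 = 0.000142 mmol/L = 0.142 μmol/L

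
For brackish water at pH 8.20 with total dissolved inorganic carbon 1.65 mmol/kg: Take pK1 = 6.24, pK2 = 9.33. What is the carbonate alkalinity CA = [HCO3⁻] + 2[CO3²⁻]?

CA = [HCO3⁻] + 2[CO3²⁻] = (α₁ + 2α₂)·DIC
At pH 8.20: [H⁺]/K1 = 10^-1.96 = 0.010965, K2/[H⁺] = 10^-1.13 = 0.074131
α₁ = 1/(1 + 0.010965 + 0.074131) = 1/1.0851 = 0.9216; α₂ = α₁·K2/[H⁺] = 0.06832
α₁ + 2α₂ = 1.0582
CA = 1.0582 × 1.65 = 1.75 mmol/kg

CA = 1.75 mmol/kg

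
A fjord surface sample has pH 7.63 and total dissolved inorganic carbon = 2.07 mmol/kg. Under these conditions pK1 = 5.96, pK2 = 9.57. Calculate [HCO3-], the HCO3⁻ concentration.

[HCO3⁻] = 2.00 mmol/kg

α₁ = 1 / (1 + [H⁺]/K1 + K2/[H⁺]) = 1 / (1 + 10^-1.67 + 10^-1.94)
   = 1 / (1 + 0.021380 + 0.011482) = 1/1.0329 = 0.9682
[HCO3⁻] = α₁ × DIC = 0.9682 × 2.07 = 2.00 mmol/kg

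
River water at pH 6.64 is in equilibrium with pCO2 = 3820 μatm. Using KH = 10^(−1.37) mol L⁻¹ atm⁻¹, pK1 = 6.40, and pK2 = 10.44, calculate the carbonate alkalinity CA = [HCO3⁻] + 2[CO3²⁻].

CA = 0.283 mmol/L

[CO2*] = KH · pCO2 = 10^(−1.37) × 3820×10^-6 = 1.630×10^-4 mol/L
α₀ = 1/(1 + K1/[H⁺] + K1K2/[H⁺]²) = 1/(1 + 10^+0.24 + 10^-3.56) = 0.3652
DIC = [CO2*]/α₀ = 1.630×10^-4 / 0.3652 = 0.4462 mmol/L
CA = (α₁ + 2α₂)·DIC = (0.6347 + 2×0.0001006) × 0.4462 = 0.283 mmol/L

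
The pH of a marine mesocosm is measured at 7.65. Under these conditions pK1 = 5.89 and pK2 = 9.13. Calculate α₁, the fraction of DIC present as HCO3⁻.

α₁ = 0.952

α₁ = 1 / (1 + [H⁺]/K1 + K2/[H⁺]) = 1 / (1 + 10^-1.76 + 10^-1.48)
   = 1 / (1 + 0.017378 + 0.033113) = 1/1.0505 = 0.9519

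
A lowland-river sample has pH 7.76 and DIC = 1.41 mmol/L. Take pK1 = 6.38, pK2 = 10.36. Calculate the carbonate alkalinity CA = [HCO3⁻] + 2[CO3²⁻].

CA = [HCO3⁻] + 2[CO3²⁻] = (α₁ + 2α₂)·DIC
At pH 7.76: [H⁺]/K1 = 10^-1.38 = 0.041687, K2/[H⁺] = 10^-2.60 = 0.0025119
α₁ = 1/(1 + 0.041687 + 0.0025119) = 1/1.0442 = 0.9577; α₂ = α₁·K2/[H⁺] = 0.002406
α₁ + 2α₂ = 0.9625
CA = 0.9625 × 1.41 = 1.36 mmol/L

CA = 1.36 mmol/L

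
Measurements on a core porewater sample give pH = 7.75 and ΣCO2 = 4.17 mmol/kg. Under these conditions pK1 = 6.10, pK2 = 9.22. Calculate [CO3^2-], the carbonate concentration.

α₂ = 1 / (1 + [H⁺]/K2 + [H⁺]²/(K1K2)) = 1 / (1 + 10^+1.47 + 10^-0.18)
   = 1 / (1 + 29.512 + 0.66069) = 1/31.173 = 0.03208
[CO3²⁻] = α₂ × DIC = 0.03208 × 4.17 = 0.134 mmol/kg

[CO3²⁻] = 0.134 mmol/kg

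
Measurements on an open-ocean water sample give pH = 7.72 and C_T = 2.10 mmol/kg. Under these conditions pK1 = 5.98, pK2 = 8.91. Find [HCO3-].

[HCO3⁻] = 1.94 mmol/kg

α₁ = 1 / (1 + [H⁺]/K1 + K2/[H⁺]) = 1 / (1 + 10^-1.74 + 10^-1.19)
   = 1 / (1 + 0.018197 + 0.064565) = 1/1.0828 = 0.9236
[HCO3⁻] = α₁ × DIC = 0.9236 × 2.10 = 1.94 mmol/kg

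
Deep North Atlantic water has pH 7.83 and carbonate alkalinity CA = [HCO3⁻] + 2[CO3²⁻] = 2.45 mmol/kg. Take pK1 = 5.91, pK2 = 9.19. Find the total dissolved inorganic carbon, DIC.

CA = [HCO3⁻] + 2[CO3²⁻] = (α₁ + 2α₂)·DIC
At pH 7.83: [H⁺]/K1 = 10^-1.92 = 0.012023, K2/[H⁺] = 10^-1.36 = 0.043652
α₁ = 1/(1 + 0.012023 + 0.043652) = 1/1.0557 = 0.9473; α₂ = α₁·K2/[H⁺] = 0.04135
α₁ + 2α₂ = 1.0300
DIC = CA / (α₁ + 2α₂) = 2.45 / 1.0300 = 2.38 mmol/kg

DIC = 2.38 mmol/kg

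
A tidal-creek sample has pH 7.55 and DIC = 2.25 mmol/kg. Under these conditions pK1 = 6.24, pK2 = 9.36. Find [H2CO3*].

α₀ = 1 / (1 + K1/[H⁺] + K1K2/[H⁺]²) = 1 / (1 + 10^+1.31 + 10^-0.50)
   = 1 / (1 + 20.417 + 0.31623) = 1/21.734 = 0.04601
[CO2*] = α₀ × DIC = 0.04601 × 2.25 = 0.104 mmol/kg

[CO2*] = 0.104 mmol/kg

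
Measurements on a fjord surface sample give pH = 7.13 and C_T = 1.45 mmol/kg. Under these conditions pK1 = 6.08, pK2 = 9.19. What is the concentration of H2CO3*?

α₀ = 1 / (1 + K1/[H⁺] + K1K2/[H⁺]²) = 1 / (1 + 10^+1.05 + 10^-1.01)
   = 1 / (1 + 11.220 + 0.097724) = 1/12.318 = 0.08118
[CO2*] = α₀ × DIC = 0.08118 × 1.45 = 0.118 mmol/kg

[CO2*] = 0.118 mmol/kg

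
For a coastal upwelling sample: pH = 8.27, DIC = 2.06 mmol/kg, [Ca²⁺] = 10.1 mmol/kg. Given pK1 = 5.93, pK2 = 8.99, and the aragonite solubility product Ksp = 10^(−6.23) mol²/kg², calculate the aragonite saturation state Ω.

Ω = 5.63

α₂ = 1 / (1 + [H⁺]/K2 + [H⁺]²/(K1K2)) = 1 / (1 + 10^+0.72 + 10^-1.62)
   = 1 / (1 + 5.2481 + 0.023988) = 1/6.2721 = 0.1594
[CO3²⁻] = α₂ × DIC = 0.1594 × 2.06 = 0.3284 mmol/kg
Ksp = 10^(−6.23) = 5.888×10^-7
Ω = [Ca²⁺][CO3²⁻]/Ksp = (10.1×10^-3)(3.284×10^-4) / 5.888×10^-7 = 5.63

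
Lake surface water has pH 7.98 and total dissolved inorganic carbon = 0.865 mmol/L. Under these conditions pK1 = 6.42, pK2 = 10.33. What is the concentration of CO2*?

[CO2*] = 0.0231 mmol/L

α₀ = 1 / (1 + K1/[H⁺] + K1K2/[H⁺]²) = 1 / (1 + 10^+1.56 + 10^-0.79)
   = 1 / (1 + 36.308 + 0.16218) = 1/37.470 = 0.02669
[CO2*] = α₀ × DIC = 0.02669 × 0.865 = 0.0231 mmol/L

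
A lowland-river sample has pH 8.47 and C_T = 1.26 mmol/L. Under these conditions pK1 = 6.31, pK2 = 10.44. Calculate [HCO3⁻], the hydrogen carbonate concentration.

[HCO3⁻] = 1.24 mmol/L

α₁ = 1 / (1 + [H⁺]/K1 + K2/[H⁺]) = 1 / (1 + 10^-2.16 + 10^-1.97)
   = 1 / (1 + 0.0069183 + 0.010715) = 1/1.0176 = 0.9827
[HCO3⁻] = α₁ × DIC = 0.9827 × 1.26 = 1.24 mmol/L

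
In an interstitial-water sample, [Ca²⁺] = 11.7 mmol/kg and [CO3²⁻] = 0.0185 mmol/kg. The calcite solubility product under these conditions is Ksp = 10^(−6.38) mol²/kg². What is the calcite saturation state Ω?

Ksp = 10^(−6.38) = 4.169×10^-7
Ω = [Ca²⁺][CO3²⁻]/Ksp = (11.7×10^-3)(0.0185×10^-3) / 4.169×10^-7 = 0.519

Ω = 0.519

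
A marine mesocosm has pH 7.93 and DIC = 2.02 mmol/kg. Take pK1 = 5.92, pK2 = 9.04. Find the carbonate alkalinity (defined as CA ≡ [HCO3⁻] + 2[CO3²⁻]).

CA = 2.15 mmol/kg

CA = [HCO3⁻] + 2[CO3²⁻] = (α₁ + 2α₂)·DIC
At pH 7.93: [H⁺]/K1 = 10^-2.01 = 0.0097724, K2/[H⁺] = 10^-1.11 = 0.077625
α₁ = 1/(1 + 0.0097724 + 0.077625) = 1/1.0874 = 0.9196; α₂ = α₁·K2/[H⁺] = 0.07139
α₁ + 2α₂ = 1.0624
CA = 1.0624 × 2.02 = 2.15 mmol/kg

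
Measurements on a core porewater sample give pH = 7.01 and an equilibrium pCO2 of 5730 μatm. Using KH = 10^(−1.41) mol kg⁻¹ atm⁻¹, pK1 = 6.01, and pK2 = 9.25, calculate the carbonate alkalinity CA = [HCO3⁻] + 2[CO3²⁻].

CA = 2.25 mmol/kg

[CO2*] = KH · pCO2 = 10^(−1.41) × 5730×10^-6 = 2.229×10^-4 mol/kg
α₀ = 1/(1 + K1/[H⁺] + K1K2/[H⁺]²) = 1/(1 + 10^+1.00 + 10^-1.24) = 0.09044
DIC = [CO2*]/α₀ = 2.229×10^-4 / 0.09044 = 2.465 mmol/kg
CA = (α₁ + 2α₂)·DIC = (0.9044 + 2×0.005204) × 2.465 = 2.25 mmol/kg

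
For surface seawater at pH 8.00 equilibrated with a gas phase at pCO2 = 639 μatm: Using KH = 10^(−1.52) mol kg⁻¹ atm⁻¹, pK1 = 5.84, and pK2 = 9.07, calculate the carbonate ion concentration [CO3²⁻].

[CO3²⁻] = 0.237 mmol/kg

[CO2*] = KH · pCO2 = 10^(−1.52) × 639×10^-6 = 1.930×10^-5 mol/kg
α₀ = 1/(1 + K1/[H⁺] + K1K2/[H⁺]²) = 1/(1 + 10^+2.16 + 10^+1.09) = 0.006335
DIC = [CO2*]/α₀ = 1.930×10^-5 / 0.006335 = 3.046 mmol/kg
[CO3²⁻] = α₂·DIC; α₂ = 0.07794, so [CO3²⁻] = 0.07794 × 3.046 = 0.237 mmol/kg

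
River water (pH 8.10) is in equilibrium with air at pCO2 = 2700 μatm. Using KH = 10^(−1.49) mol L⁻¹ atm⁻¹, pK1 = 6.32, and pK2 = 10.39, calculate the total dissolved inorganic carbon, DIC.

[CO2*] = KH · pCO2 = 10^(−1.49) × 2700×10^-6 = 8.737×10^-5 mol/L
α₀ = 1/(1 + K1/[H⁺] + K1K2/[H⁺]²) = 1/(1 + 10^+1.78 + 10^-0.51) = 0.01624
DIC = [CO2*]/α₀ = 8.737×10^-5 / 0.01624 = 5.38 mmol/L

DIC = 5.38 mmol/L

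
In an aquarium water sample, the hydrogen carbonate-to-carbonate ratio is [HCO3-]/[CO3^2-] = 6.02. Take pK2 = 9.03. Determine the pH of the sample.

From K2 = [H⁺][CO3^2-]/[HCO3-]:  pH = pK2 − log₁₀([HCO3-]/[CO3^2-])
log₁₀(6.02) = +0.780
pH = 9.03 − (+0.780) = 8.25

pH = 8.25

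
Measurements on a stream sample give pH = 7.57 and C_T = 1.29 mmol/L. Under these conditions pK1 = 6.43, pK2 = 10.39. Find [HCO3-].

[HCO3⁻] = 1.20 mmol/L

α₁ = 1 / (1 + [H⁺]/K1 + K2/[H⁺]) = 1 / (1 + 10^-1.14 + 10^-2.82)
   = 1 / (1 + 0.072444 + 0.0015136) = 1/1.0740 = 0.9311
[HCO3⁻] = α₁ × DIC = 0.9311 × 1.29 = 1.20 mmol/L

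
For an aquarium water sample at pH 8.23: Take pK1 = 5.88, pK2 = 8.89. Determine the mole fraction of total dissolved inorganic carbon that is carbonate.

α₂ = 1 / (1 + [H⁺]/K2 + [H⁺]²/(K1K2)) = 1 / (1 + 10^+0.66 + 10^-1.69)
   = 1 / (1 + 4.5709 + 0.020417) = 1/5.5913 = 0.1788

α₂ = 0.179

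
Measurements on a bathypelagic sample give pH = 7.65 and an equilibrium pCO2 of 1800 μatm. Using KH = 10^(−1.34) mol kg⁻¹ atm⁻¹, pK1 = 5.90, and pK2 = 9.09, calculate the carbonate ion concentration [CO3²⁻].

[CO2*] = KH · pCO2 = 10^(−1.34) × 1800×10^-6 = 8.228×10^-5 mol/kg
α₀ = 1/(1 + K1/[H⁺] + K1K2/[H⁺]²) = 1/(1 + 10^+1.75 + 10^+0.31) = 0.01687
DIC = [CO2*]/α₀ = 8.228×10^-5 / 0.01687 = 4.877 mmol/kg
[CO3²⁻] = α₂·DIC; α₂ = 0.03444, so [CO3²⁻] = 0.03444 × 4.877 = 0.168 mmol/kg

[CO3²⁻] = 0.168 mmol/kg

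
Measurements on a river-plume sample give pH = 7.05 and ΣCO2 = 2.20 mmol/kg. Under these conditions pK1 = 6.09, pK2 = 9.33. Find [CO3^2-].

[CO3²⁻] = 10.4 μmol/kg

α₂ = 1 / (1 + [H⁺]/K2 + [H⁺]²/(K1K2)) = 1 / (1 + 10^+2.28 + 10^+1.32)
   = 1 / (1 + 190.55 + 20.893) = 1/212.44 = 0.004707
[CO3²⁻] = α₂ × DIC = 0.004707 × 2.20 = 0.0104 mmol/kg = 10.4 μmol/kg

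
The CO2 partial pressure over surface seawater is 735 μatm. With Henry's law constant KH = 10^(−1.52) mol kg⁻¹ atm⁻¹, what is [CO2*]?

KH = 10^(−1.52) = 3.020×10^-2 mol kg⁻¹ atm⁻¹
[CO2*] = KH · pCO2 = 3.020×10^-2 × 735×10^-6 atm = 2.22×10^-5 mol/kg

[CO2*] = 22.2 μmol/kg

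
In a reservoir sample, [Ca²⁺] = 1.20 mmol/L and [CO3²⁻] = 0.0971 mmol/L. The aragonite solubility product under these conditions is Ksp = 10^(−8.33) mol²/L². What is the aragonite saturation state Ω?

Ω = 24.9

Ksp = 10^(−8.33) = 4.677×10^-9
Ω = [Ca²⁺][CO3²⁻]/Ksp = (1.20×10^-3)(0.0971×10^-3) / 4.677×10^-9 = 24.9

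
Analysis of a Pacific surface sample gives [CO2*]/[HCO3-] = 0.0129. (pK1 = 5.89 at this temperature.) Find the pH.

pH = 7.78

From K1 = [H⁺][HCO3-]/[CO2*]:  pH = pK1 − log₁₀([CO2*]/[HCO3-])
log₁₀(0.0129) = -1.889
pH = 5.89 − (-1.889) = 7.78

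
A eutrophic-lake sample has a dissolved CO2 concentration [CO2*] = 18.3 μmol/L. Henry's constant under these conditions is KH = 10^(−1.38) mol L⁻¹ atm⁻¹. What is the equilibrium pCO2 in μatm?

KH = 10^(−1.38) = 4.169×10^-2 mol L⁻¹ atm⁻¹
pCO2 = [CO2*]/KH = 18.3×10^-6 / 4.169×10^-2 = 4.39×10^-4 atm = 439 μatm

pCO2 = 439 μatm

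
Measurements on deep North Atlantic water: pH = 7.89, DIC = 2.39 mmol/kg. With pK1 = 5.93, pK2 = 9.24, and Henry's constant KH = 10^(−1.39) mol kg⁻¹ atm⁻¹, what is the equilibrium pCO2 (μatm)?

α₀ = 1 / (1 + K1/[H⁺] + K1K2/[H⁺]²) = 1 / (1 + 10^+1.96 + 10^+0.61)
   = 1 / (1 + 91.201 + 4.0738) = 1/96.275 = 0.01039
[CO2*] = α₀ × DIC = 0.01039 × 2.39 = 0.02482 mmol/kg
pCO2 = [CO2*]/KH = 2.482×10^-5 / 4.074×10^-2 = 609 μatm

pCO2 = 609 μatm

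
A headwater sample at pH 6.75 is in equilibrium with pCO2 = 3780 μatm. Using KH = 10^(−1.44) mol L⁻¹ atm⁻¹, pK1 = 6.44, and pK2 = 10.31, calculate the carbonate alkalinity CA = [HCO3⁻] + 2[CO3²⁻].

CA = 0.280 mmol/L

[CO2*] = KH · pCO2 = 10^(−1.44) × 3780×10^-6 = 1.372×10^-4 mol/L
α₀ = 1/(1 + K1/[H⁺] + K1K2/[H⁺]²) = 1/(1 + 10^+0.31 + 10^-3.25) = 0.3287
DIC = [CO2*]/α₀ = 1.372×10^-4 / 0.3287 = 0.4175 mmol/L
CA = (α₁ + 2α₂)·DIC = (0.6711 + 2×0.0001848) × 0.4175 = 0.280 mmol/L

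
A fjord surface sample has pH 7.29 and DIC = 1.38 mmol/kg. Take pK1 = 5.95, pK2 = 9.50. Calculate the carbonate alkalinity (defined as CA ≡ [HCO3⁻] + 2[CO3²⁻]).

CA = [HCO3⁻] + 2[CO3²⁻] = (α₁ + 2α₂)·DIC
At pH 7.29: [H⁺]/K1 = 10^-1.34 = 0.045709, K2/[H⁺] = 10^-2.21 = 0.0061660
α₁ = 1/(1 + 0.045709 + 0.0061660) = 1/1.0519 = 0.9507; α₂ = α₁·K2/[H⁺] = 0.005862
α₁ + 2α₂ = 0.9624
CA = 0.9624 × 1.38 = 1.33 mmol/kg

CA = 1.33 mmol/kg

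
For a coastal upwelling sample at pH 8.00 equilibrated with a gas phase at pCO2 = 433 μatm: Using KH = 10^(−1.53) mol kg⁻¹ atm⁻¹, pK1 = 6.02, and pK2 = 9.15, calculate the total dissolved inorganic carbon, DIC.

[CO2*] = KH · pCO2 = 10^(−1.53) × 433×10^-6 = 1.278×10^-5 mol/kg
α₀ = 1/(1 + K1/[H⁺] + K1K2/[H⁺]²) = 1/(1 + 10^+1.98 + 10^+0.83) = 0.009684
DIC = [CO2*]/α₀ = 1.278×10^-5 / 0.009684 = 1.32 mmol/kg

DIC = 1.32 mmol/kg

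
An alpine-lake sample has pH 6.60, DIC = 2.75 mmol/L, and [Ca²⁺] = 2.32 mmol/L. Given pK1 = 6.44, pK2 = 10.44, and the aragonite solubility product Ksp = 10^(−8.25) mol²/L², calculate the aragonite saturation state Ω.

α₂ = 1 / (1 + [H⁺]/K2 + [H⁺]²/(K1K2)) = 1 / (1 + 10^+3.84 + 10^+3.68)
   = 1 / (1 + 6918.3 + 4786.3) = 1/1.1706×10^4 = 8.543×10^-5
[CO3²⁻] = α₂ × DIC = 8.543×10^-5 × 2.75 = 0.0002349 mmol/L = 0.2349 μmol/L
Ksp = 10^(−8.25) = 5.623×10^-9
Ω = [Ca²⁺][CO3²⁻]/Ksp = (2.32×10^-3)(2.349×10^-7) / 5.623×10^-9 = 0.0969

Ω = 0.0969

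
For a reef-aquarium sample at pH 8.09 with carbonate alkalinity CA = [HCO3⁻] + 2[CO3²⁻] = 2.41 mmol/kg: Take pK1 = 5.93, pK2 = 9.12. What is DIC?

CA = [HCO3⁻] + 2[CO3²⁻] = (α₁ + 2α₂)·DIC
At pH 8.09: [H⁺]/K1 = 10^-2.16 = 0.0069183, K2/[H⁺] = 10^-1.03 = 0.093325
α₁ = 1/(1 + 0.0069183 + 0.093325) = 1/1.1002 = 0.9089; α₂ = α₁·K2/[H⁺] = 0.08482
α₁ + 2α₂ = 1.0785
DIC = CA / (α₁ + 2α₂) = 2.41 / 1.0785 = 2.23 mmol/kg

DIC = 2.23 mmol/kg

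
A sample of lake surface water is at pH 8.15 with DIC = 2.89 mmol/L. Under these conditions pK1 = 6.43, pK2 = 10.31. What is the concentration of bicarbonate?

[HCO3⁻] = 2.82 mmol/L

α₁ = 1 / (1 + [H⁺]/K1 + K2/[H⁺]) = 1 / (1 + 10^-1.72 + 10^-2.16)
   = 1 / (1 + 0.019055 + 0.0069183) = 1/1.0260 = 0.9747
[HCO3⁻] = α₁ × DIC = 0.9747 × 2.89 = 2.82 mmol/L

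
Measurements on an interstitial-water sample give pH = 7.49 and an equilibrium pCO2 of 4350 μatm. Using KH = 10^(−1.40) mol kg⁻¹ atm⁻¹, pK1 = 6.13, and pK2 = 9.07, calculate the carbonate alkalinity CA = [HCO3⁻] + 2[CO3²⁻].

[CO2*] = KH · pCO2 = 10^(−1.40) × 4350×10^-6 = 1.732×10^-4 mol/kg
α₀ = 1/(1 + K1/[H⁺] + K1K2/[H⁺]²) = 1/(1 + 10^+1.36 + 10^-0.22) = 0.04080
DIC = [CO2*]/α₀ = 1.732×10^-4 / 0.04080 = 4.245 mmol/kg
CA = (α₁ + 2α₂)·DIC = (0.9346 + 2×0.02458) × 4.245 = 4.18 mmol/kg

CA = 4.18 mmol/kg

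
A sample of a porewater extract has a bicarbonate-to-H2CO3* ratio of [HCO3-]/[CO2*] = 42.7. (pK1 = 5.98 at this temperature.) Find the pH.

pH = 7.61

From K1 = [H⁺][HCO3-]/[CO2*]:  pH = pK1 + log₁₀([HCO3-]/[CO2*])
log₁₀(42.7) = +1.630
pH = 5.98 + (+1.630) = 7.61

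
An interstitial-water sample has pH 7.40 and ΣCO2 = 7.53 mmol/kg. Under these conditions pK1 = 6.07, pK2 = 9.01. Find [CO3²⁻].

α₂ = 1 / (1 + [H⁺]/K2 + [H⁺]²/(K1K2)) = 1 / (1 + 10^+1.61 + 10^+0.28)
   = 1 / (1 + 40.738 + 1.9055) = 1/43.643 = 0.02291
[CO3²⁻] = α₂ × DIC = 0.02291 × 7.53 = 0.173 mmol/kg

[CO3²⁻] = 0.173 mmol/kg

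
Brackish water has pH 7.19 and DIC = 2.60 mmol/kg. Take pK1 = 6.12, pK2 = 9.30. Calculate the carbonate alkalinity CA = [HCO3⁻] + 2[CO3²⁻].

CA = [HCO3⁻] + 2[CO3²⁻] = (α₁ + 2α₂)·DIC
At pH 7.19: [H⁺]/K1 = 10^-1.07 = 0.085114, K2/[H⁺] = 10^-2.11 = 0.0077625
α₁ = 1/(1 + 0.085114 + 0.0077625) = 1/1.0929 = 0.9150; α₂ = α₁·K2/[H⁺] = 0.007103
α₁ + 2α₂ = 0.9292
CA = 0.9292 × 2.60 = 2.42 mmol/kg

CA = 2.42 mmol/kg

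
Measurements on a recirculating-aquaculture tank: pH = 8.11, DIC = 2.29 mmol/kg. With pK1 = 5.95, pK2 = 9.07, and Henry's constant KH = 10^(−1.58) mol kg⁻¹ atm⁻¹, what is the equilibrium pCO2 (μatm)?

α₀ = 1 / (1 + K1/[H⁺] + K1K2/[H⁺]²) = 1 / (1 + 10^+2.16 + 10^+1.20)
   = 1 / (1 + 144.54 + 15.849) = 1/161.39 = 0.006196
[CO2*] = α₀ × DIC = 0.006196 × 2.29 = 0.01419 mmol/kg = 14.19 μmol/kg
pCO2 = [CO2*]/KH = 1.419×10^-5 / 2.630×10^-2 = 539 μatm

pCO2 = 539 μatm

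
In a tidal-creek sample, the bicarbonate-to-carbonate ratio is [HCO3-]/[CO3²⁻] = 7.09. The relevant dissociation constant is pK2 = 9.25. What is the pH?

pH = 8.40

From K2 = [H⁺][CO3²⁻]/[HCO3-]:  pH = pK2 − log₁₀([HCO3-]/[CO3²⁻])
log₁₀(7.09) = +0.851
pH = 9.25 − (+0.851) = 8.40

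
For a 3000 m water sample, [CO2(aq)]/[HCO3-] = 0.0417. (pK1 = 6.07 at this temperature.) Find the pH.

pH = 7.45

From K1 = [H⁺][HCO3-]/[CO2(aq)]:  pH = pK1 − log₁₀([CO2(aq)]/[HCO3-])
log₁₀(0.0417) = -1.380
pH = 6.07 − (-1.380) = 7.45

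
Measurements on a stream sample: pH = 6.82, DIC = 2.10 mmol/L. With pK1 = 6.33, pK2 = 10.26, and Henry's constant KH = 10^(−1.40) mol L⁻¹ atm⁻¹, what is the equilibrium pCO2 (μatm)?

pCO2 = 1.29×10^4 μatm

α₀ = 1 / (1 + K1/[H⁺] + K1K2/[H⁺]²) = 1 / (1 + 10^+0.49 + 10^-2.95)
   = 1 / (1 + 3.0903 + 0.0011220) = 1/4.0914 = 0.2444
[CO2*] = α₀ × DIC = 0.2444 × 2.10 = 0.5133 mmol/L
pCO2 = [CO2*]/KH = 5.133×10^-4 / 3.981×10^-2 = 1.29×10^4 μatm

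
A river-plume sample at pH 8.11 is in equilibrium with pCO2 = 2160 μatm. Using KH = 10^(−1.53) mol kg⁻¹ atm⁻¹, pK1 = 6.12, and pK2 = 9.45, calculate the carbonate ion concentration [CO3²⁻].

[CO3²⁻] = 0.285 mmol/kg

[CO2*] = KH · pCO2 = 10^(−1.53) × 2160×10^-6 = 6.375×10^-5 mol/kg
α₀ = 1/(1 + K1/[H⁺] + K1K2/[H⁺]²) = 1/(1 + 10^+1.99 + 10^+0.65) = 0.009691
DIC = [CO2*]/α₀ = 6.375×10^-5 / 0.009691 = 6.578 mmol/kg
[CO3²⁻] = α₂·DIC; α₂ = 0.04329, so [CO3²⁻] = 0.04329 × 6.578 = 0.285 mmol/kg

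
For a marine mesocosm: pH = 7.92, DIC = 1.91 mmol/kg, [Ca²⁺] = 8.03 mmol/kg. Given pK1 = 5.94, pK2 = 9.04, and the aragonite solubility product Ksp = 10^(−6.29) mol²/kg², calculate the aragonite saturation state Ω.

α₂ = 1 / (1 + [H⁺]/K2 + [H⁺]²/(K1K2)) = 1 / (1 + 10^+1.12 + 10^-0.86)
   = 1 / (1 + 13.183 + 0.13804) = 1/14.321 = 0.06983
[CO3²⁻] = α₂ × DIC = 0.06983 × 1.91 = 0.1334 mmol/kg
Ksp = 10^(−6.29) = 5.129×10^-7
Ω = [Ca²⁺][CO3²⁻]/Ksp = (8.03×10^-3)(1.334×10^-4) / 5.129×10^-7 = 2.09

Ω = 2.09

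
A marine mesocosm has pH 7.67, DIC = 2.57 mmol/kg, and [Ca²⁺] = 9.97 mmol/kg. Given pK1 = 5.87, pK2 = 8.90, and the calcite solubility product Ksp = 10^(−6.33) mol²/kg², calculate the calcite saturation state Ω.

α₂ = 1 / (1 + [H⁺]/K2 + [H⁺]²/(K1K2)) = 1 / (1 + 10^+1.23 + 10^-0.57)
   = 1 / (1 + 16.982 + 0.26915) = 1/18.252 = 0.05479
[CO3²⁻] = α₂ × DIC = 0.05479 × 2.57 = 0.1408 mmol/kg
Ksp = 10^(−6.33) = 4.677×10^-7
Ω = [Ca²⁺][CO3²⁻]/Ksp = (9.97×10^-3)(1.408×10^-4) / 4.677×10^-7 = 3.00

Ω = 3.00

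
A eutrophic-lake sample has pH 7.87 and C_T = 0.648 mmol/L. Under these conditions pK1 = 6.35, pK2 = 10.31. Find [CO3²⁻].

α₂ = 1 / (1 + [H⁺]/K2 + [H⁺]²/(K1K2)) = 1 / (1 + 10^+2.44 + 10^+0.92)
   = 1 / (1 + 275.42 + 8.3176) = 1/284.74 = 0.003512
[CO3²⁻] = α₂ × DIC = 0.003512 × 0.648 = 0.00228 mmol/L = 2.28 μmol/L

[CO3²⁻] = 2.28 μmol/L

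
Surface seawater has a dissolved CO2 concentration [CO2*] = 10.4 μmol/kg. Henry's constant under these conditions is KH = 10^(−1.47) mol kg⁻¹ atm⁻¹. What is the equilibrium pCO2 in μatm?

pCO2 = 307 μatm

KH = 10^(−1.47) = 3.388×10^-2 mol kg⁻¹ atm⁻¹
pCO2 = [CO2*]/KH = 10.4×10^-6 / 3.388×10^-2 = 3.07×10^-4 atm = 307 μatm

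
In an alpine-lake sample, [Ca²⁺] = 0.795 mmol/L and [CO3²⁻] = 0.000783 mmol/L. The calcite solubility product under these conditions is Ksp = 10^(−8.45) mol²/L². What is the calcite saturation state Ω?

Ω = 0.175

Ksp = 10^(−8.45) = 3.548×10^-9
Ω = [Ca²⁺][CO3²⁻]/Ksp = (0.795×10^-3)(0.000783×10^-3) / 3.548×10^-9 = 0.175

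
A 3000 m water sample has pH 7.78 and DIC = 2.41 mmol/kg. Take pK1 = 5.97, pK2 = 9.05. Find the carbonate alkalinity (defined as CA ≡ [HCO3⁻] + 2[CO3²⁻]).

CA = 2.50 mmol/kg

CA = [HCO3⁻] + 2[CO3²⁻] = (α₁ + 2α₂)·DIC
At pH 7.78: [H⁺]/K1 = 10^-1.81 = 0.015488, K2/[H⁺] = 10^-1.27 = 0.053703
α₁ = 1/(1 + 0.015488 + 0.053703) = 1/1.0692 = 0.9353; α₂ = α₁·K2/[H⁺] = 0.05023
α₁ + 2α₂ = 1.0357
CA = 1.0357 × 2.41 = 2.50 mmol/kg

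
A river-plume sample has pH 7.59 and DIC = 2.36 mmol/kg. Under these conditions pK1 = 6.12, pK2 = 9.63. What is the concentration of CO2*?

[CO2*] = 0.0767 mmol/kg

α₀ = 1 / (1 + K1/[H⁺] + K1K2/[H⁺]²) = 1 / (1 + 10^+1.47 + 10^-0.57)
   = 1 / (1 + 29.512 + 0.26915) = 1/30.781 = 0.03249
[CO2*] = α₀ × DIC = 0.03249 × 2.36 = 0.0767 mmol/kg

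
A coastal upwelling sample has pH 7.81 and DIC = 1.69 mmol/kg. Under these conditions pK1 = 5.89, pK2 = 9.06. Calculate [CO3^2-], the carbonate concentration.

α₂ = 1 / (1 + [H⁺]/K2 + [H⁺]²/(K1K2)) = 1 / (1 + 10^+1.25 + 10^-0.67)
   = 1 / (1 + 17.783 + 0.21380) = 1/18.997 = 0.05264
[CO3²⁻] = α₂ × DIC = 0.05264 × 1.69 = 0.0890 mmol/kg

[CO3²⁻] = 0.0890 mmol/kg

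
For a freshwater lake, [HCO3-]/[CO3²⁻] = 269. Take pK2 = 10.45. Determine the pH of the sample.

From K2 = [H⁺][CO3²⁻]/[HCO3-]:  pH = pK2 − log₁₀([HCO3-]/[CO3²⁻])
log₁₀(269) = +2.430
pH = 10.45 − (+2.430) = 8.02

pH = 8.02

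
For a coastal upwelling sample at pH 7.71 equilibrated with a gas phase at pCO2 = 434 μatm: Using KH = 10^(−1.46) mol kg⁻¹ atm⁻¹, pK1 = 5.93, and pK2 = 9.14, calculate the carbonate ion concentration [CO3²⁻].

[CO2*] = KH · pCO2 = 10^(−1.46) × 434×10^-6 = 1.505×10^-5 mol/kg
α₀ = 1/(1 + K1/[H⁺] + K1K2/[H⁺]²) = 1/(1 + 10^+1.78 + 10^+0.35) = 0.01575
DIC = [CO2*]/α₀ = 1.505×10^-5 / 0.01575 = 0.9555 mmol/kg
[CO3²⁻] = α₂·DIC; α₂ = 0.03526, so [CO3²⁻] = 0.03526 × 0.9555 = 0.0337 mmol/kg

[CO3²⁻] = 0.0337 mmol/kg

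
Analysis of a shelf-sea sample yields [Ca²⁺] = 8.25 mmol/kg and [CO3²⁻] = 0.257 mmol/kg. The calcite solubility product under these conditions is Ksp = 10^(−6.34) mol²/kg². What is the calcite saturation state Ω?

Ω = 4.64

Ksp = 10^(−6.34) = 4.571×10^-7
Ω = [Ca²⁺][CO3²⁻]/Ksp = (8.25×10^-3)(0.257×10^-3) / 4.571×10^-7 = 4.64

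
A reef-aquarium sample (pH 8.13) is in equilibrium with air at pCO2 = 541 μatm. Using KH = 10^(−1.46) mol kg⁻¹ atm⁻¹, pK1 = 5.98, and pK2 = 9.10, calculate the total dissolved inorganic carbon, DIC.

DIC = 2.95 mmol/kg

[CO2*] = KH · pCO2 = 10^(−1.46) × 541×10^-6 = 1.876×10^-5 mol/kg
α₀ = 1/(1 + K1/[H⁺] + K1K2/[H⁺]²) = 1/(1 + 10^+2.15 + 10^+1.18) = 0.006354
DIC = [CO2*]/α₀ = 1.876×10^-5 / 0.006354 = 2.95 mmol/kg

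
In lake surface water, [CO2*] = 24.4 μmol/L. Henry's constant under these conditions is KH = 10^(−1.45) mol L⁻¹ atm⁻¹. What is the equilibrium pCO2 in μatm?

KH = 10^(−1.45) = 3.548×10^-2 mol L⁻¹ atm⁻¹
pCO2 = [CO2*]/KH = 24.4×10^-6 / 3.548×10^-2 = 6.88×10^-4 atm = 688 μatm

pCO2 = 688 μatm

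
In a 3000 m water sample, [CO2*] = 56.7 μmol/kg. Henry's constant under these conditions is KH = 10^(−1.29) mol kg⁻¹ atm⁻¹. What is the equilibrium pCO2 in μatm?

KH = 10^(−1.29) = 5.129×10^-2 mol kg⁻¹ atm⁻¹
pCO2 = [CO2*]/KH = 56.7×10^-6 / 5.129×10^-2 = 1.11×10^-3 atm = 1110 μatm

pCO2 = 1110 μatm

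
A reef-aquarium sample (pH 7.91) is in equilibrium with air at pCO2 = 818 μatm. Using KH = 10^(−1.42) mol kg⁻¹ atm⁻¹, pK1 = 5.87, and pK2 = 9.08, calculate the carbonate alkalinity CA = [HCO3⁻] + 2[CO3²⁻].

[CO2*] = KH · pCO2 = 10^(−1.42) × 818×10^-6 = 3.110×10^-5 mol/kg
α₀ = 1/(1 + K1/[H⁺] + K1K2/[H⁺]²) = 1/(1 + 10^+2.04 + 10^+0.87) = 0.008470
DIC = [CO2*]/α₀ = 3.110×10^-5 / 0.008470 = 3.672 mmol/kg
CA = (α₁ + 2α₂)·DIC = (0.9287 + 2×0.06279) × 3.672 = 3.87 mmol/kg

CA = 3.87 mmol/kg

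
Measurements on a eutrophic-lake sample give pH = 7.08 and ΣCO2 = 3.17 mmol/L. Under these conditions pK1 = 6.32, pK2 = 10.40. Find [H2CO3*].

α₀ = 1 / (1 + K1/[H⁺] + K1K2/[H⁺]²) = 1 / (1 + 10^+0.76 + 10^-2.56)
   = 1 / (1 + 5.7544 + 0.0027542) = 1/6.7572 = 0.1480
[CO2*] = α₀ × DIC = 0.1480 × 3.17 = 0.469 mmol/L

[CO2*] = 0.469 mmol/L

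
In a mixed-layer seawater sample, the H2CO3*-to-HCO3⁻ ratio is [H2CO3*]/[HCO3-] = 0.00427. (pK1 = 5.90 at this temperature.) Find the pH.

From K1 = [H⁺][HCO3-]/[H2CO3*]:  pH = pK1 − log₁₀([H2CO3*]/[HCO3-])
log₁₀(0.00427) = -2.370
pH = 5.90 − (-2.370) = 8.27

pH = 8.27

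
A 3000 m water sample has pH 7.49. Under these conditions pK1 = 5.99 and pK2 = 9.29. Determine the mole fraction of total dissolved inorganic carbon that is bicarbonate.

α₁ = 1 / (1 + [H⁺]/K1 + K2/[H⁺]) = 1 / (1 + 10^-1.50 + 10^-1.80)
   = 1 / (1 + 0.031623 + 0.015849) = 1/1.0475 = 0.9547

α₁ = 0.955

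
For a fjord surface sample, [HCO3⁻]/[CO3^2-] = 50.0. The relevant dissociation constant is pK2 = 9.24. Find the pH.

From K2 = [H⁺][CO3^2-]/[HCO3⁻]:  pH = pK2 − log₁₀([HCO3⁻]/[CO3^2-])
log₁₀(50.0) = +1.699
pH = 9.24 − (+1.699) = 7.54

pH = 7.54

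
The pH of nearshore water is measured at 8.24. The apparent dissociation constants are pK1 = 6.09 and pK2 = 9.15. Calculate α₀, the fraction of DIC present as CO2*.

α₀ = 1 / (1 + K1/[H⁺] + K1K2/[H⁺]²) = 1 / (1 + 10^+2.15 + 10^+1.24)
   = 1 / (1 + 141.25 + 17.378) = 1/159.63 = 0.006264

α₀ = 0.00626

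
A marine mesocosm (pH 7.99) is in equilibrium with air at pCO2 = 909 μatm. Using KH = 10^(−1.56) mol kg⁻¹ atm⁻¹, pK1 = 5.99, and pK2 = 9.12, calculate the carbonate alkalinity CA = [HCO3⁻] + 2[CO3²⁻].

CA = 2.87 mmol/kg

[CO2*] = KH · pCO2 = 10^(−1.56) × 909×10^-6 = 2.504×10^-5 mol/kg
α₀ = 1/(1 + K1/[H⁺] + K1K2/[H⁺]²) = 1/(1 + 10^+2.00 + 10^+0.87) = 0.009224
DIC = [CO2*]/α₀ = 2.504×10^-5 / 0.009224 = 2.714 mmol/kg
CA = (α₁ + 2α₂)·DIC = (0.9224 + 2×0.06838) × 2.714 = 2.87 mmol/kg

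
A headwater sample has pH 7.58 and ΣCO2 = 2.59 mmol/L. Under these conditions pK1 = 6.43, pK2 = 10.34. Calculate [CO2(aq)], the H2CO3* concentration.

[CO2*] = 0.171 mmol/L

α₀ = 1 / (1 + K1/[H⁺] + K1K2/[H⁺]²) = 1 / (1 + 10^+1.15 + 10^-1.61)
   = 1 / (1 + 14.125 + 0.024547) = 1/15.150 = 0.06601
[CO2*] = α₀ × DIC = 0.06601 × 2.59 = 0.171 mmol/L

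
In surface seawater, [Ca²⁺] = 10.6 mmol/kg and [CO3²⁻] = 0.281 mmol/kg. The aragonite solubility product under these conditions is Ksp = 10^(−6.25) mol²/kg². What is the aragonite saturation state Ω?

Ksp = 10^(−6.25) = 5.623×10^-7
Ω = [Ca²⁺][CO3²⁻]/Ksp = (10.6×10^-3)(0.281×10^-3) / 5.623×10^-7 = 5.30

Ω = 5.30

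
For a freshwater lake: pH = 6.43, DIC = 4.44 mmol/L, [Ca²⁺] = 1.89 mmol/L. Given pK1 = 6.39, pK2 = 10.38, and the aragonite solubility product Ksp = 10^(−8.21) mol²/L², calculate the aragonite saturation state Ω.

Ω = 0.0799

α₂ = 1 / (1 + [H⁺]/K2 + [H⁺]²/(K1K2)) = 1 / (1 + 10^+3.95 + 10^+3.91)
   = 1 / (1 + 8912.5 + 8128.3) = 1/1.7042×10^4 = 5.868×10^-5
[CO3²⁻] = α₂ × DIC = 5.868×10^-5 × 4.44 = 0.0002605 mmol/L = 0.2605 μmol/L
Ksp = 10^(−8.21) = 6.166×10^-9
Ω = [Ca²⁺][CO3²⁻]/Ksp = (1.89×10^-3)(2.605×10^-7) / 6.166×10^-9 = 0.0799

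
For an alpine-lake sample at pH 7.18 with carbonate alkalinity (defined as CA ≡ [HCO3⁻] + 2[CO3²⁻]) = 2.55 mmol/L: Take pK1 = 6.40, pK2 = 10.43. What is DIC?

DIC = 2.97 mmol/L

CA = [HCO3⁻] + 2[CO3²⁻] = (α₁ + 2α₂)·DIC
At pH 7.18: [H⁺]/K1 = 10^-0.78 = 0.16596, K2/[H⁺] = 10^-3.25 = 0.00056234
α₁ = 1/(1 + 0.16596 + 0.00056234) = 1/1.1665 = 0.8572; α₂ = α₁·K2/[H⁺] = 0.0004821
α₁ + 2α₂ = 0.8582
DIC = CA / (α₁ + 2α₂) = 2.55 / 0.8582 = 2.97 mmol/L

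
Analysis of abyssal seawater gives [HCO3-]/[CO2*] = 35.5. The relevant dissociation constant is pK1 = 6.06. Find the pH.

pH = 7.61

From K1 = [H⁺][HCO3-]/[CO2*]:  pH = pK1 + log₁₀([HCO3-]/[CO2*])
log₁₀(35.5) = +1.550
pH = 6.06 + (+1.550) = 7.61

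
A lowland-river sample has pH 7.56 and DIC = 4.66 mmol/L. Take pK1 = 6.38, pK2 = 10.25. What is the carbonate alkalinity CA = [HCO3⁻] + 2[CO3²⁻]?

CA = [HCO3⁻] + 2[CO3²⁻] = (α₁ + 2α₂)·DIC
At pH 7.56: [H⁺]/K1 = 10^-1.18 = 0.066069, K2/[H⁺] = 10^-2.69 = 0.0020417
α₁ = 1/(1 + 0.066069 + 0.0020417) = 1/1.0681 = 0.9362; α₂ = α₁·K2/[H⁺] = 0.001912
α₁ + 2α₂ = 0.9401
CA = 0.9401 × 4.66 = 4.38 mmol/L

CA = 4.38 mmol/L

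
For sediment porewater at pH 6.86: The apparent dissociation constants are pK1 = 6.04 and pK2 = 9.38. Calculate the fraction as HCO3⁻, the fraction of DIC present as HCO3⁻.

α₁ = 0.866

α₁ = 1 / (1 + [H⁺]/K1 + K2/[H⁺]) = 1 / (1 + 10^-0.82 + 10^-2.52)
   = 1 / (1 + 0.15136 + 0.0030200) = 1/1.1544 = 0.8663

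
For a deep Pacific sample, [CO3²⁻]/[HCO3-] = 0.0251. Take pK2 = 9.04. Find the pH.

From K2 = [H⁺][CO3²⁻]/[HCO3-]:  pH = pK2 + log₁₀([CO3²⁻]/[HCO3-])
log₁₀(0.0251) = -1.600
pH = 9.04 + (-1.600) = 7.44

pH = 7.44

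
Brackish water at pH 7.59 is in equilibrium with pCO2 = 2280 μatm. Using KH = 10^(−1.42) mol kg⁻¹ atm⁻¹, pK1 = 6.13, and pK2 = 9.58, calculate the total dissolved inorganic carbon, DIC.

[CO2*] = KH · pCO2 = 10^(−1.42) × 2280×10^-6 = 8.668×10^-5 mol/kg
α₀ = 1/(1 + K1/[H⁺] + K1K2/[H⁺]²) = 1/(1 + 10^+1.46 + 10^-0.53) = 0.03318
DIC = [CO2*]/α₀ = 8.668×10^-5 / 0.03318 = 2.61 mmol/kg

DIC = 2.61 mmol/kg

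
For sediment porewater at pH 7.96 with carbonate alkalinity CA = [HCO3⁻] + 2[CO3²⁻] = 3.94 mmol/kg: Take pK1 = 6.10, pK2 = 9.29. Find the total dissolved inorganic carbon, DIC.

DIC = 3.82 mmol/kg

CA = [HCO3⁻] + 2[CO3²⁻] = (α₁ + 2α₂)·DIC
At pH 7.96: [H⁺]/K1 = 10^-1.86 = 0.013804, K2/[H⁺] = 10^-1.33 = 0.046774
α₁ = 1/(1 + 0.013804 + 0.046774) = 1/1.0606 = 0.9429; α₂ = α₁·K2/[H⁺] = 0.04410
α₁ + 2α₂ = 1.0311
DIC = CA / (α₁ + 2α₂) = 3.94 / 1.0311 = 3.82 mmol/kg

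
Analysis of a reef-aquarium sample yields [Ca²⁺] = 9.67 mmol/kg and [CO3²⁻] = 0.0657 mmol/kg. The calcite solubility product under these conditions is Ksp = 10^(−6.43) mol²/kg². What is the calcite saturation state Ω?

Ω = 1.71

Ksp = 10^(−6.43) = 3.715×10^-7
Ω = [Ca²⁺][CO3²⁻]/Ksp = (9.67×10^-3)(0.0657×10^-3) / 3.715×10^-7 = 1.71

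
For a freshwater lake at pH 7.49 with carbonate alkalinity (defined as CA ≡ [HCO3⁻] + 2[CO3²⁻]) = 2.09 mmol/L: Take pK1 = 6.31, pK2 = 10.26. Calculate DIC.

DIC = 2.22 mmol/L

CA = [HCO3⁻] + 2[CO3²⁻] = (α₁ + 2α₂)·DIC
At pH 7.49: [H⁺]/K1 = 10^-1.18 = 0.066069, K2/[H⁺] = 10^-2.77 = 0.0016982
α₁ = 1/(1 + 0.066069 + 0.0016982) = 1/1.0678 = 0.9365; α₂ = α₁·K2/[H⁺] = 0.001590
α₁ + 2α₂ = 0.9397
DIC = CA / (α₁ + 2α₂) = 2.09 / 0.9397 = 2.22 mmol/L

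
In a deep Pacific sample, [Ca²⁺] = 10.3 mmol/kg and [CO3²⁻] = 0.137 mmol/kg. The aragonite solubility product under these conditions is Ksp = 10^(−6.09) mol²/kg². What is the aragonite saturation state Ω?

Ω = 1.74

Ksp = 10^(−6.09) = 8.128×10^-7
Ω = [Ca²⁺][CO3²⁻]/Ksp = (10.3×10^-3)(0.137×10^-3) / 8.128×10^-7 = 1.74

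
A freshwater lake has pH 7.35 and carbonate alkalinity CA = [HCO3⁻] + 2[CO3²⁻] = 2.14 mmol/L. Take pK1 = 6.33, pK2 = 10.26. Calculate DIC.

CA = [HCO3⁻] + 2[CO3²⁻] = (α₁ + 2α₂)·DIC
At pH 7.35: [H⁺]/K1 = 10^-1.02 = 0.095499, K2/[H⁺] = 10^-2.91 = 0.0012303
α₁ = 1/(1 + 0.095499 + 0.0012303) = 1/1.0967 = 0.9118; α₂ = α₁·K2/[H⁺] = 0.001122
α₁ + 2α₂ = 0.9140
DIC = CA / (α₁ + 2α₂) = 2.14 / 0.9140 = 2.34 mmol/L

DIC = 2.34 mmol/L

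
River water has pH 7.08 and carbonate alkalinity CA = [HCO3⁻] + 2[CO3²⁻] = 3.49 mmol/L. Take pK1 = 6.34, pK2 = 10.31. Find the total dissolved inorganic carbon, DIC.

CA = [HCO3⁻] + 2[CO3²⁻] = (α₁ + 2α₂)·DIC
At pH 7.08: [H⁺]/K1 = 10^-0.74 = 0.18197, K2/[H⁺] = 10^-3.23 = 0.00058884
α₁ = 1/(1 + 0.18197 + 0.00058884) = 1/1.1826 = 0.8456; α₂ = α₁·K2/[H⁺] = 0.0004979
α₁ + 2α₂ = 0.8466
DIC = CA / (α₁ + 2α₂) = 3.49 / 0.8466 = 4.12 mmol/L

DIC = 4.12 mmol/L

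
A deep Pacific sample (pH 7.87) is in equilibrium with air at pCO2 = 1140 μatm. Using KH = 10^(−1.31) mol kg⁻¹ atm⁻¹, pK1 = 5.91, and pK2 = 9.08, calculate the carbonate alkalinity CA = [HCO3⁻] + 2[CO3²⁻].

[CO2*] = KH · pCO2 = 10^(−1.31) × 1140×10^-6 = 5.583×10^-5 mol/kg
α₀ = 1/(1 + K1/[H⁺] + K1K2/[H⁺]²) = 1/(1 + 10^+1.96 + 10^+0.75) = 0.01022
DIC = [CO2*]/α₀ = 5.583×10^-5 / 0.01022 = 5.462 mmol/kg
CA = (α₁ + 2α₂)·DIC = (0.9323 + 2×0.05748) × 5.462 = 5.72 mmol/kg

CA = 5.72 mmol/kg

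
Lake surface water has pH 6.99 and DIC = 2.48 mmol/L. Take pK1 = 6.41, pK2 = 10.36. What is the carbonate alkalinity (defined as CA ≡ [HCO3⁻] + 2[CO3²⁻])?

CA = [HCO3⁻] + 2[CO3²⁻] = (α₁ + 2α₂)·DIC
At pH 6.99: [H⁺]/K1 = 10^-0.58 = 0.26303, K2/[H⁺] = 10^-3.37 = 0.00042658
α₁ = 1/(1 + 0.26303 + 0.00042658) = 1/1.2635 = 0.7915; α₂ = α₁·K2/[H⁺] = 0.0003376
α₁ + 2α₂ = 0.7922
CA = 0.7922 × 2.48 = 1.96 mmol/L

CA = 1.96 mmol/L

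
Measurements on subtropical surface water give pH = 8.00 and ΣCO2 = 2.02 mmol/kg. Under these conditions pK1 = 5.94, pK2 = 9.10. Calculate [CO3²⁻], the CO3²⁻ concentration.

α₂ = 1 / (1 + [H⁺]/K2 + [H⁺]²/(K1K2)) = 1 / (1 + 10^+1.10 + 10^-0.96)
   = 1 / (1 + 12.589 + 0.10965) = 1/13.699 = 0.07300
[CO3²⁻] = α₂ × DIC = 0.07300 × 2.02 = 0.147 mmol/kg

[CO3²⁻] = 0.147 mmol/kg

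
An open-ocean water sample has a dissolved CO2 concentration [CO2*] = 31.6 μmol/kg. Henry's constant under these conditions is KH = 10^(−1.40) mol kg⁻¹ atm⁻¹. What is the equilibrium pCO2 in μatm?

KH = 10^(−1.40) = 3.981×10^-2 mol kg⁻¹ atm⁻¹
pCO2 = [CO2*]/KH = 31.6×10^-6 / 3.981×10^-2 = 7.94×10^-4 atm = 794 μatm

pCO2 = 794 μatm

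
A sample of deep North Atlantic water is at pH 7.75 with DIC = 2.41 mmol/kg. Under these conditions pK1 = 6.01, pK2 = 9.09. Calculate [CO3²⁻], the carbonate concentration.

[CO3²⁻] = 0.104 mmol/kg

α₂ = 1 / (1 + [H⁺]/K2 + [H⁺]²/(K1K2)) = 1 / (1 + 10^+1.34 + 10^-0.40)
   = 1 / (1 + 21.878 + 0.39811) = 1/23.276 = 0.04296
[CO3²⁻] = α₂ × DIC = 0.04296 × 2.41 = 0.104 mmol/kg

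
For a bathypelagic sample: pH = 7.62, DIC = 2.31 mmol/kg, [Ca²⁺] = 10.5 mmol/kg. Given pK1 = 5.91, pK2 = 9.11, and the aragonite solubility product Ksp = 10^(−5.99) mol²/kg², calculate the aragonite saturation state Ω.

Ω = 0.729

α₂ = 1 / (1 + [H⁺]/K2 + [H⁺]²/(K1K2)) = 1 / (1 + 10^+1.49 + 10^-0.22)
   = 1 / (1 + 30.903 + 0.60256) = 1/32.506 = 0.03076
[CO3²⁻] = α₂ × DIC = 0.03076 × 2.31 = 0.07106 mmol/kg
Ksp = 10^(−5.99) = 1.023×10^-6
Ω = [Ca²⁺][CO3²⁻]/Ksp = (10.5×10^-3)(7.106×10^-5) / 1.023×10^-6 = 0.729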